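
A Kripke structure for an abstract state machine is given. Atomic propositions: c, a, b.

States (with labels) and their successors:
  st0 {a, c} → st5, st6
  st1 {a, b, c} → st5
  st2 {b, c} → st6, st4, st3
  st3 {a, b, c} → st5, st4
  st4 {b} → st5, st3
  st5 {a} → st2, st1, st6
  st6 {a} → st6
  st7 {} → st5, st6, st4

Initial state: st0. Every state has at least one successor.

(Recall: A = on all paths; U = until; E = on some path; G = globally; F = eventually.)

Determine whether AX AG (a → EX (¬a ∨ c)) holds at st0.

No

States satisfying AG (a → EX (¬a ∨ c)): ∅.
States satisfying AX AG (a → EX (¬a ∨ c)): ∅.
st0 ∉ Sat(AX AG (a → EX (¬a ∨ c))).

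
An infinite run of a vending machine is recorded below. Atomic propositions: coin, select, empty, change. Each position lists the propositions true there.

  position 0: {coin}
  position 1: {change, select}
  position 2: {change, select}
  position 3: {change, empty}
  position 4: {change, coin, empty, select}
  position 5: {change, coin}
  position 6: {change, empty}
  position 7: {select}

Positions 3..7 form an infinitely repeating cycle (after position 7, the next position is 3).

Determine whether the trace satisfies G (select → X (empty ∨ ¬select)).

select → X (empty ∨ ¬select) must hold at every position from 0 onward. It fails at position 1, so G (select → X (empty ∨ ¬select)) is false.
Positions where select holds: 1, 2, 4, 7.
Check X (empty ∨ ¬select) at each: 1→fails, 2→ok, 4→ok, 7→ok.

Violated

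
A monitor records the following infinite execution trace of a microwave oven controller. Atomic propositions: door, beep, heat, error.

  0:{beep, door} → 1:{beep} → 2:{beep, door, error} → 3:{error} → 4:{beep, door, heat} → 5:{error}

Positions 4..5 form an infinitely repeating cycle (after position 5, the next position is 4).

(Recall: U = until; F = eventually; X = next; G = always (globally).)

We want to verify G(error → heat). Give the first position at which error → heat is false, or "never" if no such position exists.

Check error → heat at each position in order: 0 ✓, 1 ✓.
At position 2 the labels are {beep, door, error}, so error → heat is false there. This is the first violation.

2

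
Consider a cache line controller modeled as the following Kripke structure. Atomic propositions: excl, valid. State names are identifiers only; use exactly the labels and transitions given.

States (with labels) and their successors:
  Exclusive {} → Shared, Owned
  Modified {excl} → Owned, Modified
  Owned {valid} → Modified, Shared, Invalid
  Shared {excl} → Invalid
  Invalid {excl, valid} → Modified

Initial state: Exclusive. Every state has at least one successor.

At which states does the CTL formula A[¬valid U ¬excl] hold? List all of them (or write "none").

{Exclusive, Owned}

States satisfying ¬valid: {Exclusive, Modified, Shared}.
States satisfying ¬excl: {Exclusive, Owned}.
States satisfying A[¬valid U ¬excl]: {Exclusive, Owned}.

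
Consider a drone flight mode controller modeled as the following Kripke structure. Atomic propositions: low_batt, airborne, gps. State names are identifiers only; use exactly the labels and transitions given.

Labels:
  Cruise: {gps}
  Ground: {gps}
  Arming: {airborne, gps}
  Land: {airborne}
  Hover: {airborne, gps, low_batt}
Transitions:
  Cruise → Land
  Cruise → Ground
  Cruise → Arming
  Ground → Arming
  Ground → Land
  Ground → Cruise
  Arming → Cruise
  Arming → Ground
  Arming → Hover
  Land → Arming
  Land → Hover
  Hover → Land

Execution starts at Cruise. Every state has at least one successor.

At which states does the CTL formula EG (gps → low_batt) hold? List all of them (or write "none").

States satisfying gps → low_batt: {Land, Hover}.
States satisfying EG (gps → low_batt): {Land, Hover}.

{Land, Hover}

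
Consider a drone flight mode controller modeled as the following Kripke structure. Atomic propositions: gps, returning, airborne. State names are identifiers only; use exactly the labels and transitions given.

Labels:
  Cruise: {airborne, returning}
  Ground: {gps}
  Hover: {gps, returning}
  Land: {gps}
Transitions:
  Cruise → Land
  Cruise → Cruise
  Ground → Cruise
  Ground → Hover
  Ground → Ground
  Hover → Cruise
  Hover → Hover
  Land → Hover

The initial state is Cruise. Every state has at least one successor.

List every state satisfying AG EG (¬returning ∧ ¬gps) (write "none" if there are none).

States satisfying EG (¬returning ∧ ¬gps): ∅.
States satisfying AG EG (¬returning ∧ ¬gps): ∅.

none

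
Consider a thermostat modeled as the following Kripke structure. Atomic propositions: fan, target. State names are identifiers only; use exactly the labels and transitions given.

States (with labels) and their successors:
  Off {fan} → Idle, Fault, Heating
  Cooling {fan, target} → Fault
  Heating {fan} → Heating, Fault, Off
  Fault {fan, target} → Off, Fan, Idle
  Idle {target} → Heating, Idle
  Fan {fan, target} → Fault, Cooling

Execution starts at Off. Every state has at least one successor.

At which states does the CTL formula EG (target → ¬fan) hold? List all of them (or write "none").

States satisfying target → ¬fan: {Off, Heating, Idle}.
States satisfying EG (target → ¬fan): {Off, Heating, Idle}.

{Off, Heating, Idle}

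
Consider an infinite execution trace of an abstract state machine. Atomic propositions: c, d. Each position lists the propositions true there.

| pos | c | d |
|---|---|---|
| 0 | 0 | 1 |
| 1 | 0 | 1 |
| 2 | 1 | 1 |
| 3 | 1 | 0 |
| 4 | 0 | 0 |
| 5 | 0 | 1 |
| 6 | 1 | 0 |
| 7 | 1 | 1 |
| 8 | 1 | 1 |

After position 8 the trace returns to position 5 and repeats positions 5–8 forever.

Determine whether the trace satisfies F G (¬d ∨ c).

G (¬d ∨ c) is false at every position 0..8, so it never becomes true and F G (¬d ∨ c) fails.

Does not hold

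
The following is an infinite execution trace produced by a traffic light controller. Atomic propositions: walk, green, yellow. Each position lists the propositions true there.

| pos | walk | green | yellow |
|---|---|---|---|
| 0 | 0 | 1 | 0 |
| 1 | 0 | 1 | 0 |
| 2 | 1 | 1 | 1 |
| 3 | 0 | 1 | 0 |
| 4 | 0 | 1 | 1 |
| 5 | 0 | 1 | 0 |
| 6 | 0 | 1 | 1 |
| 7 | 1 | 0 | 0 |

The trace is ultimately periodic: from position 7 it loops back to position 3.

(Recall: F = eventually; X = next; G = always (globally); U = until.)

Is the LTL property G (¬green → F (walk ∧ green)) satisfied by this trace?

¬green → F (walk ∧ green) must hold at every position from 0 onward. It fails at position 7, so G (¬green → F (walk ∧ green)) is false.
Positions where ¬green holds: 7.
Check F (walk ∧ green) at each: 7→fails.

Violated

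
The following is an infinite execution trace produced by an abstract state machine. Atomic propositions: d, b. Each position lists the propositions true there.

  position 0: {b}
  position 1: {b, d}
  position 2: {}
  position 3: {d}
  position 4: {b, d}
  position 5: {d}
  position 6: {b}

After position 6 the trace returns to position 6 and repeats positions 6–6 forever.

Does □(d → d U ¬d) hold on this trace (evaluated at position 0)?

Holds

d → d U ¬d holds at every position 0..6, and those are all positions ever visited, so □(d → d U ¬d) holds.
Positions where d holds: 1, 3, 4, 5.
Check d U ¬d at each: 1→ok, 3→ok, 4→ok, 5→ok.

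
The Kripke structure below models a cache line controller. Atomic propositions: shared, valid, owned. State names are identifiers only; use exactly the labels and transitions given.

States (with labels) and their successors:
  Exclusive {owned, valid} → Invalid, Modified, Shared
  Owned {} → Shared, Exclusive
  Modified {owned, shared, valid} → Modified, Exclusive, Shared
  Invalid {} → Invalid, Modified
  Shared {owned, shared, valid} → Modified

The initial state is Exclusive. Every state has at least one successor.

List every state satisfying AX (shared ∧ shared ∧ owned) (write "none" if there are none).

{Shared}

States satisfying shared ∧ shared ∧ owned: {Modified, Shared}.
States satisfying AX (shared ∧ shared ∧ owned): {Shared}.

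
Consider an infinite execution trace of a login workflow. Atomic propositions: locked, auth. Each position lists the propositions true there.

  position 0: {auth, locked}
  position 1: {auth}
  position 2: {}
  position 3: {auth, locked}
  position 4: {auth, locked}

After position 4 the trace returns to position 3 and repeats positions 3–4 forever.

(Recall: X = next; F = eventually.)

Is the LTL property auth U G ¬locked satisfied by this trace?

Violated

Walking from position 0: at position 2, G ¬locked has not yet held and auth fails, so auth U G ¬locked is false.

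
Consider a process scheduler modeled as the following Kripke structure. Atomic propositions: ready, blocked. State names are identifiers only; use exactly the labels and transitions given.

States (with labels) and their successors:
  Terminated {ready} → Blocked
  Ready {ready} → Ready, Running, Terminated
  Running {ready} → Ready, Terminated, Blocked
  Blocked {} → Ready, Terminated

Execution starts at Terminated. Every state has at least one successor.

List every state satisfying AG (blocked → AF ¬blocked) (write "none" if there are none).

{Terminated, Ready, Running, Blocked}

States satisfying blocked → AF ¬blocked: {Terminated, Ready, Running, Blocked}.
States satisfying AG (blocked → AF ¬blocked): {Terminated, Ready, Running, Blocked}.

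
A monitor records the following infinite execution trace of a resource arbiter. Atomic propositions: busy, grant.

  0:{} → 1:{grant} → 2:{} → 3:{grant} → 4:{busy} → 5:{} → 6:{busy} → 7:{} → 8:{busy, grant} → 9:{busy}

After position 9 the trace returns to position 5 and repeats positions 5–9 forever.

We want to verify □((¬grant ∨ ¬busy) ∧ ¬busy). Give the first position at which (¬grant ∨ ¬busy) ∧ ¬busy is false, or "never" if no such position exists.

4

Check (¬grant ∨ ¬busy) ∧ ¬busy at each position in order: 0 ✓, 1 ✓, 2 ✓, 3 ✓.
At position 4 the labels are {busy}, so (¬grant ∨ ¬busy) ∧ ¬busy is false there. This is the first violation.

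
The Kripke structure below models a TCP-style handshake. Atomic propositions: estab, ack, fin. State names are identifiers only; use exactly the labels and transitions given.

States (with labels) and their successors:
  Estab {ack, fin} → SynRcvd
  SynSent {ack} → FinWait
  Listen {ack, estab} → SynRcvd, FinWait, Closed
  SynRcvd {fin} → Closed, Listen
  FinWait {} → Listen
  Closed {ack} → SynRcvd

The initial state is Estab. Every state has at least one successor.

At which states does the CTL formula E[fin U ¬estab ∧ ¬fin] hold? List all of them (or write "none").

States satisfying fin: {Estab, SynRcvd}.
States satisfying ¬estab ∧ ¬fin: {SynSent, FinWait, Closed}.
States satisfying E[fin U ¬estab ∧ ¬fin]: {Estab, SynSent, SynRcvd, FinWait, Closed}.

{Estab, SynSent, SynRcvd, FinWait, Closed}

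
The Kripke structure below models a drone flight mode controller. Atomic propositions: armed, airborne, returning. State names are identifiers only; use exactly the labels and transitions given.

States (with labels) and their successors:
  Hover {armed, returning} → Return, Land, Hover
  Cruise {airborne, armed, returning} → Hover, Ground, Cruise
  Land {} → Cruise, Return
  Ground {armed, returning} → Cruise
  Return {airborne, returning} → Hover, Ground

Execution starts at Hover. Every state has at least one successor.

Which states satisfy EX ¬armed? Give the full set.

States satisfying ¬armed: {Land, Return}.
States satisfying EX ¬armed: {Hover, Land}.

{Hover, Land}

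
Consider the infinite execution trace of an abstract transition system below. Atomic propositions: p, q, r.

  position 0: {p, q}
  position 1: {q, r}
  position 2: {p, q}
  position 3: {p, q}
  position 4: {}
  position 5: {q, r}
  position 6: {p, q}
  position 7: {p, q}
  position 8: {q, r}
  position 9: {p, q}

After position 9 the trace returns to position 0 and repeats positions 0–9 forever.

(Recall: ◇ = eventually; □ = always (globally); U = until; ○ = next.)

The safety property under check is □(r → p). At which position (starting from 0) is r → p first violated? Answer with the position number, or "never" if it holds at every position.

Check r → p at each position in order: 0 ✓.
At position 1 the labels are {q, r}, so r → p is false there. This is the first violation.

1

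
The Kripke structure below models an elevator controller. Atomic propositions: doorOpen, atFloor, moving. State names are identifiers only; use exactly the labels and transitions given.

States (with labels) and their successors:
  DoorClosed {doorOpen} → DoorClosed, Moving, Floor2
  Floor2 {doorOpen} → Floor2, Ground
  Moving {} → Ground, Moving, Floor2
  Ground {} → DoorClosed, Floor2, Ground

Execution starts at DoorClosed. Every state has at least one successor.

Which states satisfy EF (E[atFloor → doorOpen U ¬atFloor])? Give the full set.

States satisfying E[atFloor → doorOpen U ¬atFloor]: {DoorClosed, Floor2, Moving, Ground}.
States satisfying EF (E[atFloor → doorOpen U ¬atFloor]): {DoorClosed, Floor2, Moving, Ground}.

{DoorClosed, Floor2, Moving, Ground}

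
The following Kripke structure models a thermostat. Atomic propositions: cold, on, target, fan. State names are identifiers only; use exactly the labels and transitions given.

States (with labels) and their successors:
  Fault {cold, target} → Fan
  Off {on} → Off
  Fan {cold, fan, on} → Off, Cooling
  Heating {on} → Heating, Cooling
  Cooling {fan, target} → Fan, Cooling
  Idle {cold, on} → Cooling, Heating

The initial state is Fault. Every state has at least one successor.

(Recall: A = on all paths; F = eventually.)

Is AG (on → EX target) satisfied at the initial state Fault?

States satisfying on → EX target: {Fault, Fan, Heating, Cooling, Idle}.
States satisfying AG (on → EX target): ∅.
Off is reachable from Fault and violates on → EX target, so AG fails at Fault.
Fault ∉ Sat(AG (on → EX target)).

Violated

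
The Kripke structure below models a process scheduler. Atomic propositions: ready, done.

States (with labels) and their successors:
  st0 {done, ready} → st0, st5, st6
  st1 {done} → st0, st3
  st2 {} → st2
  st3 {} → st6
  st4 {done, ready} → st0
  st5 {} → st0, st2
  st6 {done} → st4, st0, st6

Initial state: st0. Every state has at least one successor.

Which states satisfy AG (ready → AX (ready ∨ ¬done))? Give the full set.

{st2}

States satisfying ready → AX (ready ∨ ¬done): {st1, st2, st3, st4, st5, st6}.
States satisfying AG (ready → AX (ready ∨ ¬done)): {st2}.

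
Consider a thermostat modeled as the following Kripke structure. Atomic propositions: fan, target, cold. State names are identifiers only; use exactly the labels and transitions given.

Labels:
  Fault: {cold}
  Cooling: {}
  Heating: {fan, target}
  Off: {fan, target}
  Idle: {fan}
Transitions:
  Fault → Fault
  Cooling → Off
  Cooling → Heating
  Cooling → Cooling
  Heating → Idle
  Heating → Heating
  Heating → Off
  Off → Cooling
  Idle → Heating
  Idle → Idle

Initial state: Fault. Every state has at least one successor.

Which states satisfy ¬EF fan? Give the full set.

{Fault}

States satisfying fan: {Heating, Off, Idle}.
States satisfying EF fan: {Cooling, Heating, Off, Idle}.
States satisfying ¬EF fan: {Fault}.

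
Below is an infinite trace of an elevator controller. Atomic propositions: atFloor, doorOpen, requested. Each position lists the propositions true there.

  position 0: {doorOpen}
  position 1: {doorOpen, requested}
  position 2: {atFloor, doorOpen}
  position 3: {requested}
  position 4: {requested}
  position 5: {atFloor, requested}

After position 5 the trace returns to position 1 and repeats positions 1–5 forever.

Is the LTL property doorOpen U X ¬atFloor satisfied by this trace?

Yes

Walking from position 0: X ¬atFloor first holds at position 0, and doorOpen holds at every earlier position along the way, so doorOpen U X ¬atFloor holds.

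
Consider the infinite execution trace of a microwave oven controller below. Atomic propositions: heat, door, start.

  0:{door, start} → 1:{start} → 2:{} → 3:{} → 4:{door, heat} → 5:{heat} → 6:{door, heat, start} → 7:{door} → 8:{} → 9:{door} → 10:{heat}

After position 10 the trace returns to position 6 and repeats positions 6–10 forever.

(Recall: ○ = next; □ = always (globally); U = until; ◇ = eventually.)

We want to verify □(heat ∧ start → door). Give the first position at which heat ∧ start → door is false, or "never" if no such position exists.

never

heat ∧ start → door holds at every position 0..10, and those are all the positions the trace ever visits, so the invariant □(heat ∧ start → door) is never violated.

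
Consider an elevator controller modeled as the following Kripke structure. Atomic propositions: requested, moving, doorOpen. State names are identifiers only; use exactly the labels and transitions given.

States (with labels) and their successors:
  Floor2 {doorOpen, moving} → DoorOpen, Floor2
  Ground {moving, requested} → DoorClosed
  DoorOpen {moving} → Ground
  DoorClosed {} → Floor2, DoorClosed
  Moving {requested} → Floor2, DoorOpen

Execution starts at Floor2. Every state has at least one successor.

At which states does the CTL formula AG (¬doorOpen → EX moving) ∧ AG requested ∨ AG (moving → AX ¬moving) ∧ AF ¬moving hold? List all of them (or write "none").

none

States satisfying ¬doorOpen → EX moving: {Floor2, DoorOpen, DoorClosed, Moving}.
States satisfying AG (¬doorOpen → EX moving): ∅.
States satisfying requested: {Ground, Moving}.
States satisfying AG requested: ∅.
States satisfying AG (¬doorOpen → EX moving) ∧ AG requested: ∅.
States satisfying moving → AX ¬moving: {Ground, DoorClosed, Moving}.
States satisfying AG (moving → AX ¬moving): ∅.
States satisfying ¬moving: {DoorClosed, Moving}.
States satisfying AF ¬moving: {Ground, DoorOpen, DoorClosed, Moving}.
States satisfying AG (moving → AX ¬moving) ∧ AF ¬moving: ∅.
States satisfying AG (¬doorOpen → EX moving) ∧ AG requested ∨ AG (moving → AX ¬moving) ∧ AF ¬moving: ∅.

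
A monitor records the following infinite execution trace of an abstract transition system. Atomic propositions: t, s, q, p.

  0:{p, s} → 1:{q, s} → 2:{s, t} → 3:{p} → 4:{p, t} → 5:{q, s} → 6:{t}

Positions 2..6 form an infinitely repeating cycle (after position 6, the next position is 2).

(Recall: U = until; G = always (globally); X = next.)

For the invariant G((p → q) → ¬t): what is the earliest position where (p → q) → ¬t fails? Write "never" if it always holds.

2

Check (p → q) → ¬t at each position in order: 0 ✓, 1 ✓.
At position 2 the labels are {s, t}, so (p → q) → ¬t is false there. This is the first violation.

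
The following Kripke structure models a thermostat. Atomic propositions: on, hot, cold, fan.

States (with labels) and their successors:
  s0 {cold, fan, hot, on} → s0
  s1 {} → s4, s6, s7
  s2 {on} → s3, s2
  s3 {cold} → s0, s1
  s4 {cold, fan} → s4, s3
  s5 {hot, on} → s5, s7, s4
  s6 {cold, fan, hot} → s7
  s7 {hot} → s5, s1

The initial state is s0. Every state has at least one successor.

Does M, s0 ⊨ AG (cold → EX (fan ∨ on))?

Yes

States satisfying cold → EX (fan ∨ on): {s0, s1, s2, s3, s4, s5, s7}.
States satisfying AG (cold → EX (fan ∨ on)): {s0}.
Every state reachable from s0 satisfies cold → EX (fan ∨ on).
s0 ∈ Sat(AG (cold → EX (fan ∨ on))).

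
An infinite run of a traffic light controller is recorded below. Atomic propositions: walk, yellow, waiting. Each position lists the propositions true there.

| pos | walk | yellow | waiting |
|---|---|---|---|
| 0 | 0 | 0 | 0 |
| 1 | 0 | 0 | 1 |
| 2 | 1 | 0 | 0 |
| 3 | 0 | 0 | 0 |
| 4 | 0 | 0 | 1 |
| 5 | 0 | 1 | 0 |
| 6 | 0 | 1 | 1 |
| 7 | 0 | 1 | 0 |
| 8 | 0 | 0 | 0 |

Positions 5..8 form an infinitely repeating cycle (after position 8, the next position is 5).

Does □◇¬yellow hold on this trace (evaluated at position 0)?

◇¬yellow holds at every position 0..8, and those are all positions ever visited, so □◇¬yellow holds.

Holds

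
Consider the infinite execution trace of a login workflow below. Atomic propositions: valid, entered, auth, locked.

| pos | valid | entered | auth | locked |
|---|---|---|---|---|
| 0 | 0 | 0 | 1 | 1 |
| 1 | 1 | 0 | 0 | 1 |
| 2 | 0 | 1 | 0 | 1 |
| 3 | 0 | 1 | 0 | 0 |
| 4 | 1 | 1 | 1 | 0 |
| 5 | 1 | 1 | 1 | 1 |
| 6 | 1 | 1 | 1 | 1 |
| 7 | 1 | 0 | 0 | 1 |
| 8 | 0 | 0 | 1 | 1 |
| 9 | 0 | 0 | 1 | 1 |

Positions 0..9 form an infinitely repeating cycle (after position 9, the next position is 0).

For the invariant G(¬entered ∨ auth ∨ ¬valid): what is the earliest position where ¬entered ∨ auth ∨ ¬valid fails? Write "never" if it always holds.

never

¬entered ∨ auth ∨ ¬valid holds at every position 0..9, and those are all the positions the trace ever visits, so the invariant G(¬entered ∨ auth ∨ ¬valid) is never violated.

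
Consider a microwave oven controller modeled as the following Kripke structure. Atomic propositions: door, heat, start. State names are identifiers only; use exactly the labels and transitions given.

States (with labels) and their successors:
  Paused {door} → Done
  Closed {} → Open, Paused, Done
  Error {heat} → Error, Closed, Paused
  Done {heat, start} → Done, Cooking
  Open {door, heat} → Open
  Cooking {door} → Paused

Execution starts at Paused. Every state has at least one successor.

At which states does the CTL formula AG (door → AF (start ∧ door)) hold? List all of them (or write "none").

States satisfying door → AF (start ∧ door): {Closed, Error, Done}.
States satisfying AG (door → AF (start ∧ door)): ∅.

none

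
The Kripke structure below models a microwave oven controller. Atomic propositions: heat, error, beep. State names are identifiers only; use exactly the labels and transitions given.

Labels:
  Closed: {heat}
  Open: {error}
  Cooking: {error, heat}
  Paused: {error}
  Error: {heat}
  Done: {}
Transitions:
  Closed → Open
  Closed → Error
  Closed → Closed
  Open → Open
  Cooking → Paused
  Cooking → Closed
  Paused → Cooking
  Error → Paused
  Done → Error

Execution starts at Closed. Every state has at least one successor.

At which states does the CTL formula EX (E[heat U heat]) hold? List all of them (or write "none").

States satisfying E[heat U heat]: {Closed, Cooking, Error}.
States satisfying EX (E[heat U heat]): {Closed, Cooking, Paused, Done}.

{Closed, Cooking, Paused, Done}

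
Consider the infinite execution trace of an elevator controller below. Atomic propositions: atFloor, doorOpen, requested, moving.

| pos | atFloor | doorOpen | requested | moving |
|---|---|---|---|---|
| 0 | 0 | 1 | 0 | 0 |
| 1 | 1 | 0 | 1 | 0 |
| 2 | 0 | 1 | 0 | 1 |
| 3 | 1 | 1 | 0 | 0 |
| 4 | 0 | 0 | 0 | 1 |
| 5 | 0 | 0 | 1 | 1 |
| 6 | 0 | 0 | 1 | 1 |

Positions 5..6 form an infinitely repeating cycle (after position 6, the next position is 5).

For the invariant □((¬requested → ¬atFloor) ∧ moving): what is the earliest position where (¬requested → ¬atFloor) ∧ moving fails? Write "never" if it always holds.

At position 0 the labels are {doorOpen}, so (¬requested → ¬atFloor) ∧ moving is false there. This is the first violation.

0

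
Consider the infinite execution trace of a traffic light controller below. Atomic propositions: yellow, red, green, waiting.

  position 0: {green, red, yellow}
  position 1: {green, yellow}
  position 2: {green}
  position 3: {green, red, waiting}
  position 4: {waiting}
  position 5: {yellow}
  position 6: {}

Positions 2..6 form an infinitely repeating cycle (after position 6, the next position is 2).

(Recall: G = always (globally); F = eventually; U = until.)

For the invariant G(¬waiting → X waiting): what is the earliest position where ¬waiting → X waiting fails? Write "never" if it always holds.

At position 0 the labels are {green, red, yellow} and the next position 1 has {green, yellow}, so ¬waiting → X waiting is false there. This is the first violation.

0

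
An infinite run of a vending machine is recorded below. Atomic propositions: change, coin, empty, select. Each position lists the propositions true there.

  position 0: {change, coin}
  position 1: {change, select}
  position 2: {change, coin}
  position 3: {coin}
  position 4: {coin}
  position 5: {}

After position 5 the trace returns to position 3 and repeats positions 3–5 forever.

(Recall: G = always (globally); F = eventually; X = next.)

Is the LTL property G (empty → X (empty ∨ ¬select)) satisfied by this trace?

Holds

empty → X (empty ∨ ¬select) holds at every position 0..5, and those are all positions ever visited, so G (empty → X (empty ∨ ¬select)) holds.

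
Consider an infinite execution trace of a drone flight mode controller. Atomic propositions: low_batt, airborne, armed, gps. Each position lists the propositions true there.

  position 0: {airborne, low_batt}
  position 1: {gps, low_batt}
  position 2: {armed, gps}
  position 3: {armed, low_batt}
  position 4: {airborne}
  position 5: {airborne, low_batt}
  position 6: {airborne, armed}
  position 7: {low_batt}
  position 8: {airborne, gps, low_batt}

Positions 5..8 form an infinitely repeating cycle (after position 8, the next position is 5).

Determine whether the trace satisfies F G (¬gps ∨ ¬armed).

Satisfied

G (¬gps ∨ ¬armed) holds at position 3, which is reachable from 0, so F G (¬gps ∨ ¬armed) holds.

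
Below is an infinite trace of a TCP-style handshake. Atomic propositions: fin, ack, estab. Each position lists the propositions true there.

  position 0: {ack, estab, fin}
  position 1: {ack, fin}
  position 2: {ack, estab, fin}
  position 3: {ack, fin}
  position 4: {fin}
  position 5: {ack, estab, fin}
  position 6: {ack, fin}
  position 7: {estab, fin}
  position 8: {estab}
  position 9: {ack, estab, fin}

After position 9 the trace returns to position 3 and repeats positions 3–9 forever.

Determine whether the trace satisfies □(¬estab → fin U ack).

Holds

¬estab → fin U ack holds at every position 0..9, and those are all positions ever visited, so □(¬estab → fin U ack) holds.
Positions where ¬estab holds: 1, 3, 4, 6.
Check fin U ack at each: 1→ok, 3→ok, 4→ok, 6→ok.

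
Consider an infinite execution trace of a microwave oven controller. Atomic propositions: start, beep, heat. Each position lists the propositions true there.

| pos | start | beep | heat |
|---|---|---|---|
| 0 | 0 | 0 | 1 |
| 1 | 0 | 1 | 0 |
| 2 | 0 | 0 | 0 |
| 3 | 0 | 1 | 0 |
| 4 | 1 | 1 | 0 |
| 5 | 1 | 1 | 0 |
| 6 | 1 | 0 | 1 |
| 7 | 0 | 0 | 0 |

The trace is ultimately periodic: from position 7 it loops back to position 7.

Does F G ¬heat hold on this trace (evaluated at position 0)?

G ¬heat holds at position 7, which is reachable from 0, so F G ¬heat holds.

Holds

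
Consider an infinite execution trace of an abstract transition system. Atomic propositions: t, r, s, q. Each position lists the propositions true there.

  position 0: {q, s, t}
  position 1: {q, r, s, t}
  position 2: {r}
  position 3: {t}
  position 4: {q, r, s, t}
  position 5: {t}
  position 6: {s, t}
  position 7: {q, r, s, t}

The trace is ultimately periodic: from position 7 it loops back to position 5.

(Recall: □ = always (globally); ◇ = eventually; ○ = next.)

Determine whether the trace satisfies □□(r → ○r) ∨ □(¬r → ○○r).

□(r → ○r) must hold at every position from 0 onward. It fails at position 0, so □□(r → ○r) is false.
¬r → ○○r must hold at every position from 0 onward. It fails at position 3, so □(¬r → ○○r) is false.
Positions where ¬r holds: 0, 3, 5, 6.
Check ○○r at each: 0→ok, 3→fails, 5→ok, 6→fails.
At position 0: □□(r → ○r) is false; □(¬r → ○○r) is false; so □□(r → ○r) ∨ □(¬r → ○○r) is false.

Does not hold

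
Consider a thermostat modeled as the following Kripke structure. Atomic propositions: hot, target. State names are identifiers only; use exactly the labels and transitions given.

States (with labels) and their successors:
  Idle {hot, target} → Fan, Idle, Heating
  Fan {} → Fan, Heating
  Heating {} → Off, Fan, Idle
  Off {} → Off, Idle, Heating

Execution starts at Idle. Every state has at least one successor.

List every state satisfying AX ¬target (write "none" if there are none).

{Fan}

States satisfying ¬target: {Fan, Heating, Off}.
States satisfying AX ¬target: {Fan}.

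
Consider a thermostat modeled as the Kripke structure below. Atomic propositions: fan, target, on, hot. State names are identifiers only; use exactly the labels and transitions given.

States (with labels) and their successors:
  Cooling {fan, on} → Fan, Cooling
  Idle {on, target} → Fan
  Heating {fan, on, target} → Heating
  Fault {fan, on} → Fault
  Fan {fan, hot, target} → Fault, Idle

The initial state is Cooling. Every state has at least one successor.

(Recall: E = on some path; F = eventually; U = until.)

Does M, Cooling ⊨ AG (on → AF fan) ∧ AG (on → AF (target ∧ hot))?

States satisfying on → AF fan: {Cooling, Idle, Heating, Fault, Fan}.
States satisfying AG (on → AF fan): {Cooling, Idle, Heating, Fault, Fan}.
States satisfying on → AF (target ∧ hot): {Idle, Fan}.
States satisfying AG (on → AF (target ∧ hot)): ∅.
States satisfying AG (on → AF fan) ∧ AG (on → AF (target ∧ hot)): ∅.
Cooling ∉ Sat(AG (on → AF fan) ∧ AG (on → AF (target ∧ hot))).

No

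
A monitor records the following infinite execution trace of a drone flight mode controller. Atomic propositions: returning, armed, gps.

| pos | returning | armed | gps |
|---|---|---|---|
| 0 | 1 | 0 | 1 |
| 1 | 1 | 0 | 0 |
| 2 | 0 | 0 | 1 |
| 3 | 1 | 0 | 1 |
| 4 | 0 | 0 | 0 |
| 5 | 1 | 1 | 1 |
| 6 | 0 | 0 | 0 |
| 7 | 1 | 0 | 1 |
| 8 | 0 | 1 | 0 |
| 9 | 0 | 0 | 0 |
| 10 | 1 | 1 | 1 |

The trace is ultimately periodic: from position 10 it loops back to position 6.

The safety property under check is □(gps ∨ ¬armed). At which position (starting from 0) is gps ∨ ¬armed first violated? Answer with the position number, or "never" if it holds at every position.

Check gps ∨ ¬armed at each position in order: 0 ✓, 1 ✓, 2 ✓, 3 ✓, 4 ✓, 5 ✓, 6 ✓, 7 ✓.
At position 8 the labels are {armed}, so gps ∨ ¬armed is false there. This is the first violation.

8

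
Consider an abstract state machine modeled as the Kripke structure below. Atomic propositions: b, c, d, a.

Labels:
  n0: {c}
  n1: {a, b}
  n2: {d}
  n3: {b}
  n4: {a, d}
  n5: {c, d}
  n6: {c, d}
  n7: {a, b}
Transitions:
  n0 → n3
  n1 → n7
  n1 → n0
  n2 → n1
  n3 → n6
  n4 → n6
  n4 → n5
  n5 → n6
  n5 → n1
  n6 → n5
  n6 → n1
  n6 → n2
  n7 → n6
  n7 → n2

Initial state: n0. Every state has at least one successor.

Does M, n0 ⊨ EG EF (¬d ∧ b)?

Satisfied

States satisfying EF (¬d ∧ b): {n0, n1, n2, n3, n4, n5, n6, n7}.
States satisfying EG EF (¬d ∧ b): {n0, n1, n2, n3, n4, n5, n6, n7}.
n0 ∈ Sat(EG EF (¬d ∧ b)).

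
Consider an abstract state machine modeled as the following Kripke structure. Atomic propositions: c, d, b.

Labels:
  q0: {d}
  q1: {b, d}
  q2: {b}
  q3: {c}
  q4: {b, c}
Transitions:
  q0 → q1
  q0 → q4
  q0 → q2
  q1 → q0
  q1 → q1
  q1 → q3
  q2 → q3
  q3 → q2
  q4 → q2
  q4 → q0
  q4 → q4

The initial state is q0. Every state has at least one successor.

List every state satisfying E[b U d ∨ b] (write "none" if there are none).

{q0, q1, q2, q4}

States satisfying b: {q1, q2, q4}.
States satisfying d ∨ b: {q0, q1, q2, q4}.
States satisfying E[b U d ∨ b]: {q0, q1, q2, q4}.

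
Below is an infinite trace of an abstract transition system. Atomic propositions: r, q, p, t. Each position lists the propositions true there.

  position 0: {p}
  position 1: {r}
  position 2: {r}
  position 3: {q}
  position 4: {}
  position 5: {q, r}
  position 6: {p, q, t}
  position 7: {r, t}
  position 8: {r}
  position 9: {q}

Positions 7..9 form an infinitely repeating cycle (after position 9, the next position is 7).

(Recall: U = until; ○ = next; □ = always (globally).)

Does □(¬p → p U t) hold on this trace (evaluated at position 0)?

Does not hold

¬p → p U t must hold at every position from 0 onward. It fails at position 1, so □(¬p → p U t) is false.
Positions where ¬p holds: 1, 2, 3, 4, 5, 7, 8, 9.
Check p U t at each: 1→fails, 2→fails, 3→fails, 4→fails, 5→fails, 7→ok, 8→fails, 9→fails.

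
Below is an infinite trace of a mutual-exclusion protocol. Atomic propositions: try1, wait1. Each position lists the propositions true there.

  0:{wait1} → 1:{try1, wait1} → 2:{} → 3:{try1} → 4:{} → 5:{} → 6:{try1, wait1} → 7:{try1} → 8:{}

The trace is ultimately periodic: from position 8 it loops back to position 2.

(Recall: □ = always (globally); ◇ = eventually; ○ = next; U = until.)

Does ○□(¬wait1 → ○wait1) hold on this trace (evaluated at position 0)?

The position after 0 is 1; □(¬wait1 → ○wait1) is false there.

No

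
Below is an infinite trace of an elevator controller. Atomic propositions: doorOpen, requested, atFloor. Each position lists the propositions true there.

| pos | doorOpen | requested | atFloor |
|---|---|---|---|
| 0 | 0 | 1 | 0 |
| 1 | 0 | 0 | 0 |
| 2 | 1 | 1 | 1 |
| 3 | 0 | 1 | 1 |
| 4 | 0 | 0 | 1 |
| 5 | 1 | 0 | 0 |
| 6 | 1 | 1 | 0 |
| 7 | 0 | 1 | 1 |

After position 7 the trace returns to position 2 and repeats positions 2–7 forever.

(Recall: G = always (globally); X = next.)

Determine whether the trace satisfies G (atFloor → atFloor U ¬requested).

Satisfied

atFloor → atFloor U ¬requested holds at every position 0..7, and those are all positions ever visited, so G (atFloor → atFloor U ¬requested) holds.
Positions where atFloor holds: 2, 3, 4, 7.
Check atFloor U ¬requested at each: 2→ok, 3→ok, 4→ok, 7→ok.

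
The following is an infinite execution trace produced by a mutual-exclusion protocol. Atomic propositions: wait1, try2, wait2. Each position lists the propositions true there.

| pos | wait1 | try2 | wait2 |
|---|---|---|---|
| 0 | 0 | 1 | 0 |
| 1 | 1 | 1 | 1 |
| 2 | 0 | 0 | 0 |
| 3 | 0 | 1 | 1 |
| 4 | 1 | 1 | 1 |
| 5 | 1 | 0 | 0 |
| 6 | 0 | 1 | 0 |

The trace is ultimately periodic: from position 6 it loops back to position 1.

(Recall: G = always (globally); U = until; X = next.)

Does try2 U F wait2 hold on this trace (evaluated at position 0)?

Yes

Walking from position 0: F wait2 first holds at position 0, and try2 holds at every earlier position along the way, so try2 U F wait2 holds.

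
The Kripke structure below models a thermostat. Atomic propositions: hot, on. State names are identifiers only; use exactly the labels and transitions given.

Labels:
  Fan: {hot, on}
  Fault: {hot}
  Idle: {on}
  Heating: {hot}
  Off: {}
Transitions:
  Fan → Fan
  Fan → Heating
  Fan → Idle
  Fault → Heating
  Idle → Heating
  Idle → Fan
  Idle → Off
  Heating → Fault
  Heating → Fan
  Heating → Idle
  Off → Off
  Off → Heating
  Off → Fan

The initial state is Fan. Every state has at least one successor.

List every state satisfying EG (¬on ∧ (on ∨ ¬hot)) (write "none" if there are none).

{Off}

States satisfying ¬on ∧ (on ∨ ¬hot): {Off}.
States satisfying EG (¬on ∧ (on ∨ ¬hot)): {Off}.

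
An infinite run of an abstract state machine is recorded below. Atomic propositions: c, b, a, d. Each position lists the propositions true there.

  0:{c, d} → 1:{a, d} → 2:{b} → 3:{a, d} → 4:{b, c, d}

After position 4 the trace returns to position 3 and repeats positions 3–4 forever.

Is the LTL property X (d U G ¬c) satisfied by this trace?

The position after 0 is 1; d U G ¬c is false there.

Does not hold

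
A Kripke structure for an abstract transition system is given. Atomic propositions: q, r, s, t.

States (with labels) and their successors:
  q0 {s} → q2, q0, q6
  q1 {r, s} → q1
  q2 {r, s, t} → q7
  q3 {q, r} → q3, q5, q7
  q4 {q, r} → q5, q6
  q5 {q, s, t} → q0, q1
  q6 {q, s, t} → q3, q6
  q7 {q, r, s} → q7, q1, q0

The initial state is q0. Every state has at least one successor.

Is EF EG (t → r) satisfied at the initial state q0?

Holds

States satisfying EG (t → r): {q0, q1, q2, q3, q7}.
States satisfying EF EG (t → r): {q0, q1, q2, q3, q4, q5, q6, q7}.
Some path from q0 reaches a state where EG (t → r) holds.
q0 ∈ Sat(EF EG (t → r)).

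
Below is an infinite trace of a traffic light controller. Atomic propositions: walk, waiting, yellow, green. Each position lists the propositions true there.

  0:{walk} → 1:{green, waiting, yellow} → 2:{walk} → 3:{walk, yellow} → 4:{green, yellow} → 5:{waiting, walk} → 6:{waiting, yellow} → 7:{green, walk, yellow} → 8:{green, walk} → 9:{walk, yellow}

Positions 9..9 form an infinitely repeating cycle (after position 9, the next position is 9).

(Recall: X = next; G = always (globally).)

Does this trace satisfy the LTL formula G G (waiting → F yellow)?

G (waiting → F yellow) holds at every position 0..9, and those are all positions ever visited, so G G (waiting → F yellow) holds.

Holds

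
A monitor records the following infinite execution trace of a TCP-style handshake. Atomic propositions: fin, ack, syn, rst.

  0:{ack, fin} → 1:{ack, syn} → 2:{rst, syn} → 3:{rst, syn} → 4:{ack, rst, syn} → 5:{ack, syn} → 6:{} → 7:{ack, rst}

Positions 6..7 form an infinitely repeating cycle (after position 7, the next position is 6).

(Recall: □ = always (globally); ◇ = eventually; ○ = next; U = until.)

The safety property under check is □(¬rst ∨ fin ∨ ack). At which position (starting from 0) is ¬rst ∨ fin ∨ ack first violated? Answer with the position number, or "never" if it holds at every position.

Check ¬rst ∨ fin ∨ ack at each position in order: 0 ✓, 1 ✓.
At position 2 the labels are {rst, syn}, so ¬rst ∨ fin ∨ ack is false there. This is the first violation.

2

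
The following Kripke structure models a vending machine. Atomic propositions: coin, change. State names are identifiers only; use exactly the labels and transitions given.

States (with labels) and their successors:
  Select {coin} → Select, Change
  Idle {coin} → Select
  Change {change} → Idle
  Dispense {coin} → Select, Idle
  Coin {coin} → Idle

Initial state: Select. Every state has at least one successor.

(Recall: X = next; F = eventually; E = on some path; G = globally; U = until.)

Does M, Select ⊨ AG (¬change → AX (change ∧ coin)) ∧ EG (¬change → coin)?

Does not hold

States satisfying ¬change → AX (change ∧ coin): {Change}.
States satisfying AG (¬change → AX (change ∧ coin)): ∅.
States satisfying ¬change → coin: {Select, Idle, Change, Dispense, Coin}.
States satisfying EG (¬change → coin): {Select, Idle, Change, Dispense, Coin}.
States satisfying AG (¬change → AX (change ∧ coin)) ∧ EG (¬change → coin): ∅.
Select ∉ Sat(AG (¬change → AX (change ∧ coin)) ∧ EG (¬change → coin)).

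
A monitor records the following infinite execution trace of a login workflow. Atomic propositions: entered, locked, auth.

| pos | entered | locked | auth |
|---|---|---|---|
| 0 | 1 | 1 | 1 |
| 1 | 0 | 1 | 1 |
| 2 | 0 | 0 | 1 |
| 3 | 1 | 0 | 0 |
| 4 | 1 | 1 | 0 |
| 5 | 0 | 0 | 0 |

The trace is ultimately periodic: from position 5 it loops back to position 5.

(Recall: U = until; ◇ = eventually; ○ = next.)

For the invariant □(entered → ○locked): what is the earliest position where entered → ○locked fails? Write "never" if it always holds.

Check entered → ○locked at each position in order: 0 ✓, 1 ✓, 2 ✓, 3 ✓.
At position 4 the labels are {entered, locked} and the next position 5 has {}, so entered → ○locked is false there. This is the first violation.

4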